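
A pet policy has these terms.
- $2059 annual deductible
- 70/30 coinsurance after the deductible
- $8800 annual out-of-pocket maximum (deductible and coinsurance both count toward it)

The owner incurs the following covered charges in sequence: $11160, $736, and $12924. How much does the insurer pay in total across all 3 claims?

Claim 1 ($11160): $2059 to deductible, leaving $9101; 30% of $9101 = $2730.30. Owner owes $4789.30 (running OOP $4789.30). Plan pays $11160 − $4789.30 = $6370.70.
Claim 2 ($736): 30% coinsurance on $736 = $220.80. Owner pays $220.80; OOP now $5010.10. Plan pays $736 − $220.80 = $515.20.
Claim 3 ($12924): deductible met; 30% of $12924 = $3877.20. That would push OOP to $8887.30, over the $8800 cap, so owner pays $8800 − $5010.10 = $3789.90. Insurer: $12924 − $3789.90 = $9134.10.
Insurer total: $6370.70 + $515.20 + $9134.10 = $16020.

$16020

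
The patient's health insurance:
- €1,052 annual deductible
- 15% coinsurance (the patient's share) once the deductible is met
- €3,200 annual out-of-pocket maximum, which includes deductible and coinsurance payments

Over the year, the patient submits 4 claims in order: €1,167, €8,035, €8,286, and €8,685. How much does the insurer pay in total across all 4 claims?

€22,973

Claim 1 (€1,167): deductible takes €1,052, €115 remains; 15% of €115 = €17.25. Patient pays €1,069.25; OOP now €1,069.25. Plan pays €1,167 − €1,069.25 = €97.75.
Claim 2 (€8,035): deductible met; 15% of €8,035 = €1,205.25. Patient owes €1,205.25 (running OOP €2,274.50). Insurer: €8,035 − €1,205.25 = €6,829.75.
Claim 3 (€8,286): deductible met; 15% of €8,286 = €1,242.90. Adding that to €2,274.50 gives €3,517.40, past the €3,200 cap; patient pays only €3,200 − €2,274.50 = €925.50. Plan pays €8,286 − €925.50 = €7,360.50.
Claim 4 (€8,685): deductible already satisfied, so patient's share is 15% × €8,685 = €1,302.75. OOP would hit €4,502.75 > €3,200, so the cap limits the patient to €3,200 − €3,200 = €0. Insurer: €8,685 − €0 = €8,685.
Insurer total = bills − patient's total = €26,173 − €3,200 = €22,973.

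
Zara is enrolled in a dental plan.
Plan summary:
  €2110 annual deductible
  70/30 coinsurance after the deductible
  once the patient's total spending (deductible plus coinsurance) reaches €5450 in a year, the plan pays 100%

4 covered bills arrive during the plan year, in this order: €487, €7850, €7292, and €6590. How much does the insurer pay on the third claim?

Bill 1, €487: fully absorbed by the deductible. Cost to patient: €487. OOP to date €487. Insurer: €487 − €487 = €0.
Bill 2, €7850: €1623 finishes the deductible; €6227 goes to coinsurance; patient's 30% is €1868.10. Patient pays €3491.10; OOP now €3978.10. Plan pays €7850 − €3491.10 = €4358.90.
Bill 3, €7292: deductible already satisfied, so patient's share is 30% × €7292 = €2187.60. Adding that to €3978.10 gives €6165.70, past the €5450 cap; patient pays only €5450 − €3978.10 = €1471.90. Insurer: €7292 − €1471.90 = €5820.10.

€5820.10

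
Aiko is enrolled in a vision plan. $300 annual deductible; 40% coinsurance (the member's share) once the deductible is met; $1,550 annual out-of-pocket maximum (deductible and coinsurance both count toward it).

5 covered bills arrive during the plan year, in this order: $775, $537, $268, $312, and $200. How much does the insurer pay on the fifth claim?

$120

Claim 1 ($775): deductible takes $300, $475 remains; coinsurance $475 × 40% = $190. Member pays $490; OOP now $490. Insurer: $775 − $490 = $285.
Claim 2 ($537): deductible met; 40% of $537 = $214.80. Member owes $214.80 (running OOP $704.80). Plan pays $537 − $214.80 = $322.20.
Claim 3 ($268): 40% coinsurance on $268 = $107.20. Member pays $107.20; OOP now $812. Plan pays $268 − $107.20 = $160.80.
Claim 4 ($312): 40% coinsurance on $312 = $124.80. Member owes $124.80 (running OOP $936.80). Insurer: $312 − $124.80 = $187.20.
Claim 5 ($200): deductible met; 40% of $200 = $80. Member owes $80 (running OOP $1,016.80). Plan pays $200 − $80 = $120.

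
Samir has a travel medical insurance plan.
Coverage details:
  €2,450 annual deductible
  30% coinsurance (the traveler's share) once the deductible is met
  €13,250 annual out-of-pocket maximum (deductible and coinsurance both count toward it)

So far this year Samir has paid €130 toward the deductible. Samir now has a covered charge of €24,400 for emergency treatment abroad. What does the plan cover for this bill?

€15,456

Remaining deductible: €2,450 − €130 = €2,320.
The remaining €22,080 (= €24,400 − €2,320) moves to coinsurance.
Traveler's 30% share of €22,080 is €6,624.
That puts the traveler's cost at €2,320 + €6,624 = €8,944 before any cap.
Year-to-date out-of-pocket becomes €130 + €8,944 = €9,074, still under the €13,250 maximum, so no cap applies.
The plan picks up €24,400 − €8,944 = €15,456.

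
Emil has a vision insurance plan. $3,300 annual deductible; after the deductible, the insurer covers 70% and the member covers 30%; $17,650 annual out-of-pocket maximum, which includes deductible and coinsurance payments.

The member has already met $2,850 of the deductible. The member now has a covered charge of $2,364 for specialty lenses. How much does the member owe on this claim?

Deductible still to meet: $3,300 − $2,850 = $450.
After the $450 deductible portion, $2,364 − $450 = $1,914 is subject to coinsurance.
Member's 30% share of $1,914 is $574.20.
So the member owes $450 + $574.20 = $1,024.20 before any cap.
Total out-of-pocket so far would be $2,850 + $1,024.20 = $3,874.20, below the $17,650 cap — no reduction.

$1,024.20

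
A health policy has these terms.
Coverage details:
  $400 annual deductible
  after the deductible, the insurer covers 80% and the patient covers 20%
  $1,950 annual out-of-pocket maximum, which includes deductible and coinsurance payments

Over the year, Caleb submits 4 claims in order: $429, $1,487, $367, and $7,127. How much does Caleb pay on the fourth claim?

#1 ($429): $400 to deductible, leaving $29; 20% of $29 = $5.80. Patient owes $405.80 (running OOP $405.80).
#2 ($1,487): deductible already satisfied, so patient's share is 20% × $1,487 = $297.40. Patient pays $297.40; OOP now $703.20.
#3 ($367): deductible already satisfied, so patient's share is 20% × $367 = $73.40. Patient owes $73.40 (running OOP $776.60).
#4 ($7,127): 20% coinsurance on $7,127 = $1,425.40. Adding that to $776.60 gives $2,202, past the $1,950 cap; patient pays only $1,950 − $776.60 = $1,173.40.

$1,173.40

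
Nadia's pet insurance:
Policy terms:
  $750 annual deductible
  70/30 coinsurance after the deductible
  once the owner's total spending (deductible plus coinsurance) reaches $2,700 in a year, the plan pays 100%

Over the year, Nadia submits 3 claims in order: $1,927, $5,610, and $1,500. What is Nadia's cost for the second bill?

$1,596.90

Claim 1 ($1,927): $750 to deductible, leaving $1,177; owner's 30% is $353.10. Owner pays $1,103.10; OOP now $1,103.10.
Claim 2 ($5,610): deductible already satisfied, so owner's share is 30% × $5,610 = $1,683. Adding that to $1,103.10 gives $2,786.10, past the $2,700 cap; owner pays only $2,700 − $1,103.10 = $1,596.90.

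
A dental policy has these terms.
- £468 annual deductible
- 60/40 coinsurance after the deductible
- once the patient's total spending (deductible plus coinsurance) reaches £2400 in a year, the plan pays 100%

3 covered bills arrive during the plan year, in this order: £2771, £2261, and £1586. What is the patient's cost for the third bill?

#1 (£2771): deductible takes £468, £2303 remains; coinsurance £2303 × 40% = £921.20. Cost to patient: £1389.20. OOP to date £1389.20.
#2 (£2261): deductible already satisfied, so patient's share is 40% × £2261 = £904.40. Patient pays £904.40; OOP now £2293.60.
#3 (£1586): deductible met; 40% of £1586 = £634.40. That would push OOP to £2928, over the £2400 cap, so patient pays £2400 − £2293.60 = £106.40.

£106.40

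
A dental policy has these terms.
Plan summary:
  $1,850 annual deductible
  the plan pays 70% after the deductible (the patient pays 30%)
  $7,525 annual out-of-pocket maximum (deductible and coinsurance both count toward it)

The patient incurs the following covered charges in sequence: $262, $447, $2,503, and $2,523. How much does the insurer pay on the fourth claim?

$1,766.10

Bill 1, $262: entire amount goes to the deductible. Patient owes $262 (running OOP $262). Plan pays $262 − $262 = $0.
Bill 2, $447: fully absorbed by the deductible. Patient owes $447 (running OOP $709). Insurer: $447 − $447 = $0.
Bill 3, $2,503: deductible takes $1,141, $1,362 remains; coinsurance $1,362 × 30% = $408.60. Patient pays $1,549.60; OOP now $2,258.60. Insurer: $2,503 − $1,549.60 = $953.40.
Bill 4, $2,523: 30% coinsurance on $2,523 = $756.90. Patient owes $756.90 (running OOP $3,015.50). Insurer: $2,523 − $756.90 = $1,766.10.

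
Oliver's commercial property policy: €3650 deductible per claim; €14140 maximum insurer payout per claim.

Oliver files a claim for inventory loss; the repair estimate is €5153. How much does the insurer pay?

€1503

After the deductible, €5153 − €3650 = €1503 remains.
€1503 ≤ €14140, so the limit doesn't bind; insurer pays €1503.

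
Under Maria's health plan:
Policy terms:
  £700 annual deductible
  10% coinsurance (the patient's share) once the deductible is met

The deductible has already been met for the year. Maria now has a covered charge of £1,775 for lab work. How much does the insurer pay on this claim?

With the deductible met, the entire £1,775 is subject to coinsurance.
10% of £1,775 = £177.50 falls to the patient.
The plan picks up £1,775 − £177.50 = £1,597.50.

£1,597.50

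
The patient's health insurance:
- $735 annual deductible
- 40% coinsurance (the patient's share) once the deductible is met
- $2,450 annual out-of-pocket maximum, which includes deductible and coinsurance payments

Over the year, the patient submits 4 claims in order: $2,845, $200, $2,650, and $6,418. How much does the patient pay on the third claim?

$791

Claim 1 — $2,845: deductible takes $735, $2,110 remains; 40% of $2,110 = $844. Cost to patient: $1,579. OOP to date $1,579.
Claim 2 — $200: 40% coinsurance on $200 = $80. Patient pays $80; OOP now $1,659.
Claim 3 — $2,650: deductible met; 40% of $2,650 = $1,060. Adding that to $1,659 gives $2,719, past the $2,450 cap; patient pays only $2,450 − $1,659 = $791.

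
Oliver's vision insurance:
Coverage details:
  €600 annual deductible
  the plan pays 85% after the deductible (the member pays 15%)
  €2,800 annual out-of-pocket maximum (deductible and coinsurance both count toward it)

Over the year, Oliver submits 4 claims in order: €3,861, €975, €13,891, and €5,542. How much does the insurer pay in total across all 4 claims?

€21,469

Claim 1 — €3,861: deductible takes €600, €3,261 remains; coinsurance €3,261 × 15% = €489.15. Member pays €1,089.15; OOP now €1,089.15. Plan pays €3,861 − €1,089.15 = €2,771.85.
Claim 2 — €975: deductible met; 15% of €975 = €146.25. Member pays €146.25; OOP now €1,235.40. Insurer: €975 − €146.25 = €828.75.
Claim 3 — €13,891: 15% coinsurance on €13,891 = €2,083.65. That would push OOP to €3,319.05, over the €2,800 cap, so member pays €2,800 − €1,235.40 = €1,564.60. Insurer: €13,891 − €1,564.60 = €12,326.40.
Claim 4 — €5,542: deductible met; 15% of €5,542 = €831.30. OOP would hit €3,631.30 > €2,800, so the cap limits the member to €2,800 − €2,800 = €0. Insurer: €5,542 − €0 = €5,542.
Insurer total = bills − member's total = €24,269 − €2,800 = €21,469.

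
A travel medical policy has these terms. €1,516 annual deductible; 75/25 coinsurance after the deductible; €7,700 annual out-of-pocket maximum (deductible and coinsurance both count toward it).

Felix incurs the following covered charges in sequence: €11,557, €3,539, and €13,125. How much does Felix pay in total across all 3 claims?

€7,700

#1 (€11,557): deductible takes €1,516, €10,041 remains; coinsurance €10,041 × 25% = €2,510.25. Traveler owes €4,026.25 (running OOP €4,026.25).
#2 (€3,539): deductible met; 25% of €3,539 = €884.75. Traveler owes €884.75 (running OOP €4,911).
#3 (€13,125): deductible already satisfied, so traveler's share is 25% × €13,125 = €3,281.25. OOP would hit €8,192.25 > €7,700, so the cap limits the traveler to €7,700 − €4,911 = €2,789.
Summing the traveler's payments: €4,026.25 + €884.75 + €2,789 = €7,700.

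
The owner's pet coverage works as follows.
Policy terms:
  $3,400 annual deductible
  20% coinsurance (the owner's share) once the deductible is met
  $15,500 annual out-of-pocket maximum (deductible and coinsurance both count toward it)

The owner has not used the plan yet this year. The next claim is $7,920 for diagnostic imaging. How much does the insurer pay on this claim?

Nothing has been paid toward the $3,400 deductible, so the first $3,400 of this charge is applied there.
After the $3,400 deductible portion, $7,920 − $3,400 = $4,520 is subject to coinsurance.
Owner's 20% share of $4,520 is $904.
So the owner owes $3,400 + $904 = $4,304 before any cap.
Total out-of-pocket so far would be $0 + $4,304 = $4,304, below the $15,500 cap — no reduction.
Insurer pays the balance: $7,920 − $4,304 = $3,616.

$3,616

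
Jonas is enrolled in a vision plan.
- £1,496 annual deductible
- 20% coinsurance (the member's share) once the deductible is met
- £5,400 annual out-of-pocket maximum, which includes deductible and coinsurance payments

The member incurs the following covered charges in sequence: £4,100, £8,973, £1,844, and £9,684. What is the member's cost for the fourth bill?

Claim 1 (£4,100): £1,496 to deductible, leaving £2,604; member's 20% is £520.80. Member pays £2,016.80; OOP now £2,016.80.
Claim 2 (£8,973): 20% coinsurance on £8,973 = £1,794.60. Member owes £1,794.60 (running OOP £3,811.40).
Claim 3 (£1,844): deductible already satisfied, so member's share is 20% × £1,844 = £368.80. Cost to member: £368.80. OOP to date £4,180.20.
Claim 4 (£9,684): deductible already satisfied, so member's share is 20% × £9,684 = £1,936.80. OOP would hit £6,117 > £5,400, so the cap limits the member to £5,400 − £4,180.20 = £1,219.80.

£1,219.80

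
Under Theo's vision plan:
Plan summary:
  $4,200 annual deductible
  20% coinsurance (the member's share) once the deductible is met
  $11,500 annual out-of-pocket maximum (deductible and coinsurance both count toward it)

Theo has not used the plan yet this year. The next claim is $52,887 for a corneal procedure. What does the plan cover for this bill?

The full $4,200 deductible is still open; $4,200 of this bill applies to it.
That leaves $52,887 − $4,200 = $48,687 for coinsurance.
Member's 20% share of $48,687 is $9,737.40.
Member responsibility before any cap: $4,200 + $9,737.40 = $13,937.40.
That would bring total out-of-pocket to $13,937.40, past the $11,500 cap. The member is capped at $11,500 − $0 = $11,500 on this claim.
The insurer covers the remainder: $52,887 − $11,500 = $41,387.

$41,387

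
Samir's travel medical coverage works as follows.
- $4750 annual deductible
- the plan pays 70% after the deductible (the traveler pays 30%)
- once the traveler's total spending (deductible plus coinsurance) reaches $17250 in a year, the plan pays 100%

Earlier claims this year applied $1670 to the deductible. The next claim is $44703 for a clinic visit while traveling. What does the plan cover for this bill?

$29136.10

Remaining deductible: $4750 − $1670 = $3080.
That leaves $44703 − $3080 = $41623 for coinsurance.
Coinsurance: $41623 × 30% = $12486.90.
That puts the traveler's cost at $3080 + $12486.90 = $15566.90 before any cap.
Total out-of-pocket so far would be $1670 + $15566.90 = $17236.90, below the $17250 cap — no reduction.
The plan picks up $44703 − $15566.90 = $29136.10.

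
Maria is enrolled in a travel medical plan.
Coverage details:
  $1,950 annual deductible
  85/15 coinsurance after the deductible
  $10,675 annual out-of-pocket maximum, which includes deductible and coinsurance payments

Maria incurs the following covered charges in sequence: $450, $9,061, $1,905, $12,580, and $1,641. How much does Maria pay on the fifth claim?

$246.15

Claim 1 ($450): entire amount goes to the deductible. Traveler pays $450; OOP now $450.
Claim 2 ($9,061): $1,500 finishes the deductible; $7,561 goes to coinsurance; 15% of $7,561 = $1,134.15. Traveler owes $2,634.15 (running OOP $3,084.15).
Claim 3 ($1,905): 15% coinsurance on $1,905 = $285.75. Traveler owes $285.75 (running OOP $3,369.90).
Claim 4 ($12,580): 15% coinsurance on $12,580 = $1,887. Traveler pays $1,887; OOP now $5,256.90.
Claim 5 ($1,641): 15% coinsurance on $1,641 = $246.15. Cost to traveler: $246.15. OOP to date $5,503.05.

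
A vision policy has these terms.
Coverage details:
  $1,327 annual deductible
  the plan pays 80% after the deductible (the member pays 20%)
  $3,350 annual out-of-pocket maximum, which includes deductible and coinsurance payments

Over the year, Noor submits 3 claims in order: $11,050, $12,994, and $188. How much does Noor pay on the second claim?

$78.40

Claim 1 ($11,050): $1,327 to deductible, leaving $9,723; member's 20% is $1,944.60. Member pays $3,271.60; OOP now $3,271.60.
Claim 2 ($12,994): 20% coinsurance on $12,994 = $2,598.80. OOP would hit $5,870.40 > $3,350, so the cap limits the member to $3,350 − $3,271.60 = $78.40.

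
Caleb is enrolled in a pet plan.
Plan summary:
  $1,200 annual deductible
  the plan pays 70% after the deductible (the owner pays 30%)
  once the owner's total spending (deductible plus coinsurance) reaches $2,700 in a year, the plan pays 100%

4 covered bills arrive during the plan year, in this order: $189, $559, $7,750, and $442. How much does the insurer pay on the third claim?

$5,798

Bill 1, $189: entire amount goes to the deductible. Owner owes $189 (running OOP $189). Plan pays $189 − $189 = $0.
Bill 2, $559: all of it applies to the deductible. Owner owes $559 (running OOP $748). Plan pays $559 − $559 = $0.
Bill 3, $7,750: $452 finishes the deductible; $7,298 goes to coinsurance; 30% of $7,298 = $2,189.40. Together that's $452 + $2,189.40 = $2,641.40. OOP would hit $3,389.40 > $2,700, so the cap limits the owner to $2,700 − $748 = $1,952. Insurer: $7,750 − $1,952 = $5,798.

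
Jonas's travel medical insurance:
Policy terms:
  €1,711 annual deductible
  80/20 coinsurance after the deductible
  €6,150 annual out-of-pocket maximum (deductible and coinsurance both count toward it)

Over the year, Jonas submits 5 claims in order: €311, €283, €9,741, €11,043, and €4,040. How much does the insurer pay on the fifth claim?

Claim 1 (€311): entire amount goes to the deductible. Cost to traveler: €311. OOP to date €311. Insurer: €311 − €311 = €0.
Claim 2 (€283): fully absorbed by the deductible. Traveler owes €283 (running OOP €594). Insurer: €283 − €283 = €0.
Claim 3 (€9,741): €1,117 finishes the deductible; €8,624 goes to coinsurance; coinsurance €8,624 × 20% = €1,724.80. Cost to traveler: €2,841.80. OOP to date €3,435.80. Insurer: €9,741 − €2,841.80 = €6,899.20.
Claim 4 (€11,043): deductible already satisfied, so traveler's share is 20% × €11,043 = €2,208.60. Traveler owes €2,208.60 (running OOP €5,644.40). Insurer: €11,043 − €2,208.60 = €8,834.40.
Claim 5 (€4,040): deductible met; 20% of €4,040 = €808. Adding that to €5,644.40 gives €6,452.40, past the €6,150 cap; traveler pays only €6,150 − €5,644.40 = €505.60. Insurer: €4,040 − €505.60 = €3,534.40.

€3,534.40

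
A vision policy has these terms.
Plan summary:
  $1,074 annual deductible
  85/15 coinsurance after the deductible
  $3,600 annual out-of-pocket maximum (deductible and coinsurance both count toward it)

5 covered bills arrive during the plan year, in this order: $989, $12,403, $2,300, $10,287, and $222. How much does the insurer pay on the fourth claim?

Claim 1 ($989): fully absorbed by the deductible. Member owes $989 (running OOP $989). Insurer: $989 − $989 = $0.
Claim 2 ($12,403): $85 to deductible, leaving $12,318; coinsurance $12,318 × 15% = $1,847.70. Member pays $1,932.70; OOP now $2,921.70. Insurer: $12,403 − $1,932.70 = $10,470.30.
Claim 3 ($2,300): 15% coinsurance on $2,300 = $345. Member pays $345; OOP now $3,266.70. Plan pays $2,300 − $345 = $1,955.
Claim 4 ($10,287): 15% coinsurance on $10,287 = $1,543.05. OOP would hit $4,809.75 > $3,600, so the cap limits the member to $3,600 − $3,266.70 = $333.30. Insurer: $10,287 − $333.30 = $9,953.70.

$9,953.70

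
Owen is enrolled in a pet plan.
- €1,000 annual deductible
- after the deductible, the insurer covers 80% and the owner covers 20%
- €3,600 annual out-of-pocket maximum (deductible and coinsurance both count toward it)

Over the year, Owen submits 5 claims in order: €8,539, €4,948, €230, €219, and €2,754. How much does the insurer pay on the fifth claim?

Claim 1 (€8,539): €1,000 to deductible, leaving €7,539; coinsurance €7,539 × 20% = €1,507.80. Cost to owner: €2,507.80. OOP to date €2,507.80. Insurer: €8,539 − €2,507.80 = €6,031.20.
Claim 2 (€4,948): deductible met; 20% of €4,948 = €989.60. Owner pays €989.60; OOP now €3,497.40. Plan pays €4,948 − €989.60 = €3,958.40.
Claim 3 (€230): deductible already satisfied, so owner's share is 20% × €230 = €46. Owner pays €46; OOP now €3,543.40. Insurer: €230 − €46 = €184.
Claim 4 (€219): 20% coinsurance on €219 = €43.80. Owner pays €43.80; OOP now €3,587.20. Plan pays €219 − €43.80 = €175.20.
Claim 5 (€2,754): 20% coinsurance on €2,754 = €550.80. Adding that to €3,587.20 gives €4,138, past the €3,600 cap; owner pays only €3,600 − €3,587.20 = €12.80. Insurer: €2,754 − €12.80 = €2,741.20.

€2,741.20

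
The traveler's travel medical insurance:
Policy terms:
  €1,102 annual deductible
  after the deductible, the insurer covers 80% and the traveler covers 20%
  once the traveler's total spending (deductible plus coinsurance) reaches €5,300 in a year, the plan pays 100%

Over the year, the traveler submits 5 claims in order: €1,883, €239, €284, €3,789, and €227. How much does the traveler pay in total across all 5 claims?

€2,166

#1 (€1,883): €1,102 finishes the deductible; €781 goes to coinsurance; traveler's 20% is €156.20. Cost to traveler: €1,258.20. OOP to date €1,258.20.
#2 (€239): deductible already satisfied, so traveler's share is 20% × €239 = €47.80. Traveler owes €47.80 (running OOP €1,306).
#3 (€284): deductible met; 20% of €284 = €56.80. Cost to traveler: €56.80. OOP to date €1,362.80.
#4 (€3,789): deductible met; 20% of €3,789 = €757.80. Traveler owes €757.80 (running OOP €2,120.60).
#5 (€227): deductible met; 20% of €227 = €45.40. Cost to traveler: €45.40. OOP to date €2,166.
Summing the traveler's payments: €1,258.20 + €47.80 + €56.80 + €757.80 + €45.40 = €2,166.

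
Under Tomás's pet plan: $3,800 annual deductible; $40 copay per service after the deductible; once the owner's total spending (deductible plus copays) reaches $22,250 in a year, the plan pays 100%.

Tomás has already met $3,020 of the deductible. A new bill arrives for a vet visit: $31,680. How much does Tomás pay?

Deductible still to meet: $3,800 − $3,020 = $780.
After the $780 deductible portion, $31,680 − $780 = $30,900 is subject to the copay.
Copay on this service: $40.
That puts the owner's cost at $780 + $40 = $820 before any cap.
Year-to-date out-of-pocket becomes $3,020 + $820 = $3,840, still under the $22,250 maximum, so no cap applies.

$820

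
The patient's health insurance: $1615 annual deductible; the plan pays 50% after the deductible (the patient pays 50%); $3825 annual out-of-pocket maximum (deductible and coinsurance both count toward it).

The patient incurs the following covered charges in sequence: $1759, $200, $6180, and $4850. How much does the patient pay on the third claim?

Claim 1 ($1759): $1615 to deductible, leaving $144; patient's 50% is $72. Patient pays $1687; OOP now $1687.
Claim 2 ($200): deductible met; 50% of $200 = $100. Cost to patient: $100. OOP to date $1787.
Claim 3 ($6180): 50% coinsurance on $6180 = $3090. OOP would hit $4877 > $3825, so the cap limits the patient to $3825 − $1787 = $2038.

$2038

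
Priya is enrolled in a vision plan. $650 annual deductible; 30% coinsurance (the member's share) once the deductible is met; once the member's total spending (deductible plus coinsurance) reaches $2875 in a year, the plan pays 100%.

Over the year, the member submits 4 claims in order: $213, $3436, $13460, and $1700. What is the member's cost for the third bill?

$1325.30

#1 ($213): all of it applies to the deductible. Member pays $213; OOP now $213.
#2 ($3436): $437 finishes the deductible; $2999 goes to coinsurance; member's 30% is $899.70. Member owes $1336.70 (running OOP $1549.70).
#3 ($13460): deductible met; 30% of $13460 = $4038. OOP would hit $5587.70 > $2875, so the cap limits the member to $2875 − $1549.70 = $1325.30.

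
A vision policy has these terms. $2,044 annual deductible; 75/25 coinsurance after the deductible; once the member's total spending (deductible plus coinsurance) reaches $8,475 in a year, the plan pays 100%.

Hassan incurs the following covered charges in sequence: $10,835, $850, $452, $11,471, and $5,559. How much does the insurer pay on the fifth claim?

Bill 1, $10,835: $2,044 to deductible, leaving $8,791; 25% of $8,791 = $2,197.75. Member owes $4,241.75 (running OOP $4,241.75). Plan pays $10,835 − $4,241.75 = $6,593.25.
Bill 2, $850: deductible met; 25% of $850 = $212.50. Member pays $212.50; OOP now $4,454.25. Insurer: $850 − $212.50 = $637.50.
Bill 3, $452: deductible already satisfied, so member's share is 25% × $452 = $113. Member owes $113 (running OOP $4,567.25). Insurer: $452 − $113 = $339.
Bill 4, $11,471: 25% coinsurance on $11,471 = $2,867.75. Member owes $2,867.75 (running OOP $7,435). Insurer: $11,471 − $2,867.75 = $8,603.25.
Bill 5, $5,559: 25% coinsurance on $5,559 = $1,389.75. Adding that to $7,435 gives $8,824.75, past the $8,475 cap; member pays only $8,475 − $7,435 = $1,040. Insurer: $5,559 − $1,040 = $4,519.

$4,519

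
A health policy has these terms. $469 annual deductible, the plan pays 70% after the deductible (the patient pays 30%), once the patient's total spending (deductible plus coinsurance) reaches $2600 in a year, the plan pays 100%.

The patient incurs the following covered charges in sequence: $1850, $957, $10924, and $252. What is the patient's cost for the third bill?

$1429.60

Claim 1 ($1850): $469 to deductible, leaving $1381; coinsurance $1381 × 30% = $414.30. Cost to patient: $883.30. OOP to date $883.30.
Claim 2 ($957): deductible met; 30% of $957 = $287.10. Cost to patient: $287.10. OOP to date $1170.40.
Claim 3 ($10924): 30% coinsurance on $10924 = $3277.20. That would push OOP to $4447.60, over the $2600 cap, so patient pays $2600 − $1170.40 = $1429.60.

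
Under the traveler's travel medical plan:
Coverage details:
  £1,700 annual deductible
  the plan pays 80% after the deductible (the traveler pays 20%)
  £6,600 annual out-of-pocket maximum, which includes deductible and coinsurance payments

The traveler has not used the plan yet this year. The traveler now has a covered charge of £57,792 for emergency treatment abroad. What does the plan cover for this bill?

Nothing has been paid toward the £1,700 deductible, so the first £1,700 of this charge is applied there.
That leaves £57,792 − £1,700 = £56,092 for coinsurance.
Coinsurance: £56,092 × 20% = £11,218.40.
So the traveler owes £1,700 + £11,218.40 = £12,918.40 before any cap.
Year-to-date out-of-pocket would reach £0 + £12,918.40 = £12,918.40, above the £6,600 maximum, so the traveler pays only £6,600 − £0 = £6,600.
The insurer covers the remainder: £57,792 − £6,600 = £51,192.

£51,192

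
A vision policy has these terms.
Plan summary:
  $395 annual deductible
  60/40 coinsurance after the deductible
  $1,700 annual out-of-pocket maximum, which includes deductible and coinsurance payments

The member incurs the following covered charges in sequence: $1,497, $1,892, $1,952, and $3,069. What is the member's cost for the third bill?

$107.40

Claim 1 — $1,497: $395 finishes the deductible; $1,102 goes to coinsurance; coinsurance $1,102 × 40% = $440.80. Member owes $835.80 (running OOP $835.80).
Claim 2 — $1,892: 40% coinsurance on $1,892 = $756.80. Member owes $756.80 (running OOP $1,592.60).
Claim 3 — $1,952: deductible met; 40% of $1,952 = $780.80. That would push OOP to $2,373.40, over the $1,700 cap, so member pays $1,700 − $1,592.60 = $107.40.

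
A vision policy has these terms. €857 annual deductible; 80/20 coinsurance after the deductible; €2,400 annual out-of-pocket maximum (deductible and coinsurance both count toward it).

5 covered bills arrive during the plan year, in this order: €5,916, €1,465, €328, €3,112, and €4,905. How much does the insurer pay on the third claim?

Claim 1 — €5,916: €857 to deductible, leaving €5,059; 20% of €5,059 = €1,011.80. Cost to member: €1,868.80. OOP to date €1,868.80. Insurer: €5,916 − €1,868.80 = €4,047.20.
Claim 2 — €1,465: deductible met; 20% of €1,465 = €293. Member owes €293 (running OOP €2,161.80). Plan pays €1,465 − €293 = €1,172.
Claim 3 — €328: deductible met; 20% of €328 = €65.60. Cost to member: €65.60. OOP to date €2,227.40. Insurer: €328 − €65.60 = €262.40.

€262.40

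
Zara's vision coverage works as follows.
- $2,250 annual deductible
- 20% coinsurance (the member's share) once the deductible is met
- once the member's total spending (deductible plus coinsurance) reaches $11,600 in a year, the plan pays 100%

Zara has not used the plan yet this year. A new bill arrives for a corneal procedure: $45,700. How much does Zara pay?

Deductible not yet touched, so the first $2,250 of the bill goes to the deductible.
The remaining $43,450 (= $45,700 − $2,250) moves to coinsurance.
Member's 20% share of $43,450 is $8,690.
That puts the member's cost at $2,250 + $8,690 = $10,940 before any cap.
Year-to-date out-of-pocket becomes $0 + $10,940 = $10,940, still under the $11,600 maximum, so no cap applies.

$10,940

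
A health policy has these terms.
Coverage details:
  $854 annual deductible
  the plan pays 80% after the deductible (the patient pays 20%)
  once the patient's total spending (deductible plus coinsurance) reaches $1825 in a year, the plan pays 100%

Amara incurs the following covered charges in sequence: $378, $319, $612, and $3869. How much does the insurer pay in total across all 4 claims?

Claim 1 — $378: fully absorbed by the deductible. Patient owes $378 (running OOP $378). Plan pays $378 − $378 = $0.
Claim 2 — $319: entire amount goes to the deductible. Cost to patient: $319. OOP to date $697. Plan pays $319 − $319 = $0.
Claim 3 — $612: $157 to deductible, leaving $455; coinsurance $455 × 20% = $91. Cost to patient: $248. OOP to date $945. Plan pays $612 − $248 = $364.
Claim 4 — $3869: 20% coinsurance on $3869 = $773.80. Patient owes $773.80 (running OOP $1718.80). Insurer: $3869 − $773.80 = $3095.20.
Insurer total = bills − patient's total = $5178 − $1718.80 = $3459.20.

$3459.20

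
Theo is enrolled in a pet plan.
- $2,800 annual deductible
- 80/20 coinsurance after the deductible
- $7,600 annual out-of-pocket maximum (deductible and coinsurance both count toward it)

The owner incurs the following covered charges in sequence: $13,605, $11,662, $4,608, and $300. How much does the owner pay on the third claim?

Bill 1, $13,605: deductible takes $2,800, $10,805 remains; owner's 20% is $2,161. Cost to owner: $4,961. OOP to date $4,961.
Bill 2, $11,662: deductible met; 20% of $11,662 = $2,332.40. Owner pays $2,332.40; OOP now $7,293.40.
Bill 3, $4,608: deductible already satisfied, so owner's share is 20% × $4,608 = $921.60. OOP would hit $8,215 > $7,600, so the cap limits the owner to $7,600 − $7,293.40 = $306.60.

$306.60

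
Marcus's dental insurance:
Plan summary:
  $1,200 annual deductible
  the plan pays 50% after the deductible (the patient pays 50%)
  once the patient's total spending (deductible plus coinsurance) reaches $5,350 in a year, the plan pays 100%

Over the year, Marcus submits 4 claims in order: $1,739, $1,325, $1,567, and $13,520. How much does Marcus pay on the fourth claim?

$2,434.50

Bill 1, $1,739: deductible takes $1,200, $539 remains; coinsurance $539 × 50% = $269.50. Patient owes $1,469.50 (running OOP $1,469.50).
Bill 2, $1,325: deductible met; 50% of $1,325 = $662.50. Patient pays $662.50; OOP now $2,132.
Bill 3, $1,567: deductible met; 50% of $1,567 = $783.50. Cost to patient: $783.50. OOP to date $2,915.50.
Bill 4, $13,520: deductible met; 50% of $13,520 = $6,760. That would push OOP to $9,675.50, over the $5,350 cap, so patient pays $5,350 − $2,915.50 = $2,434.50.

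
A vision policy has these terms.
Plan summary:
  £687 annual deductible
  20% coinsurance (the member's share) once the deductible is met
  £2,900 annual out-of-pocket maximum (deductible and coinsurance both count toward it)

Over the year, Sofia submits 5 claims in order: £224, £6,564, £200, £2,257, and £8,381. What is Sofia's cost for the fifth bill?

£501.40

Claim 1 (£224): entire amount goes to the deductible. Cost to member: £224. OOP to date £224.
Claim 2 (£6,564): deductible takes £463, £6,101 remains; coinsurance £6,101 × 20% = £1,220.20. Cost to member: £1,683.20. OOP to date £1,907.20.
Claim 3 (£200): deductible already satisfied, so member's share is 20% × £200 = £40. Cost to member: £40. OOP to date £1,947.20.
Claim 4 (£2,257): deductible met; 20% of £2,257 = £451.40. Member owes £451.40 (running OOP £2,398.60).
Claim 5 (£8,381): deductible met; 20% of £8,381 = £1,676.20. Adding that to £2,398.60 gives £4,074.80, past the £2,900 cap; member pays only £2,900 − £2,398.60 = £501.40.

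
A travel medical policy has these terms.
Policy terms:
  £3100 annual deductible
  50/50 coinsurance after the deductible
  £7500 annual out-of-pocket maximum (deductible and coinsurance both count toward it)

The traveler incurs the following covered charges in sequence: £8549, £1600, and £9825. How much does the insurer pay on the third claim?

#1 (£8549): deductible takes £3100, £5449 remains; coinsurance £5449 × 50% = £2724.50. Cost to traveler: £5824.50. OOP to date £5824.50. Insurer: £8549 − £5824.50 = £2724.50.
#2 (£1600): deductible already satisfied, so traveler's share is 50% × £1600 = £800. Traveler pays £800; OOP now £6624.50. Plan pays £1600 − £800 = £800.
#3 (£9825): deductible already satisfied, so traveler's share is 50% × £9825 = £4912.50. Adding that to £6624.50 gives £11537, past the £7500 cap; traveler pays only £7500 − £6624.50 = £875.50. Insurer: £9825 − £875.50 = £8949.50.

£8949.50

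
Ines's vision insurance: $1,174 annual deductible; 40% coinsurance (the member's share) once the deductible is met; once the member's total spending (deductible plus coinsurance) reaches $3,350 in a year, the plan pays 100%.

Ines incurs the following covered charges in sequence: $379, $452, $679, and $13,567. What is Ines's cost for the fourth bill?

Bill 1, $379: fully absorbed by the deductible. Member pays $379; OOP now $379.
Bill 2, $452: entire amount goes to the deductible. Cost to member: $452. OOP to date $831.
Bill 3, $679: deductible takes $343, $336 remains; 40% of $336 = $134.40. Member owes $477.40 (running OOP $1,308.40).
Bill 4, $13,567: deductible already satisfied, so member's share is 40% × $13,567 = $5,426.80. That would push OOP to $6,735.20, over the $3,350 cap, so member pays $3,350 − $1,308.40 = $2,041.60.

$2,041.60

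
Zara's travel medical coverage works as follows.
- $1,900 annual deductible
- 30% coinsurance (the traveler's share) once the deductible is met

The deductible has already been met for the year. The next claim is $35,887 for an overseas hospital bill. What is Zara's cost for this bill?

The deductible is already satisfied, so the full bill goes to coinsurance.
30% of $35,887 = $10,766.10 falls to the traveler.

$10,766.10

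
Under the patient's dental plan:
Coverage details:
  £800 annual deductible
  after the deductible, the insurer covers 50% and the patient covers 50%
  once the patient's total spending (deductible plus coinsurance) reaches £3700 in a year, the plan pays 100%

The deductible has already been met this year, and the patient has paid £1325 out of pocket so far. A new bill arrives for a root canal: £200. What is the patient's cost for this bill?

£100

With the deductible met, the entire £200 is subject to coinsurance.
Patient's 50% share of £200 is £100.
Year-to-date out-of-pocket becomes £1325 + £100 = £1425, still under the £3700 maximum, so no cap applies.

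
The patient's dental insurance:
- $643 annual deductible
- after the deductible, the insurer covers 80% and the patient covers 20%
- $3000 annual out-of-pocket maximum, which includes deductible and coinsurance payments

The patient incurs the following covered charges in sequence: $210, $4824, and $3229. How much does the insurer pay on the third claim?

#1 ($210): fully absorbed by the deductible. Patient owes $210 (running OOP $210). Insurer: $210 − $210 = $0.
#2 ($4824): deductible takes $433, $4391 remains; patient's 20% is $878.20. Cost to patient: $1311.20. OOP to date $1521.20. Plan pays $4824 − $1311.20 = $3512.80.
#3 ($3229): deductible met; 20% of $3229 = $645.80. Patient owes $645.80 (running OOP $2167). Plan pays $3229 − $645.80 = $2583.20.

$2583.20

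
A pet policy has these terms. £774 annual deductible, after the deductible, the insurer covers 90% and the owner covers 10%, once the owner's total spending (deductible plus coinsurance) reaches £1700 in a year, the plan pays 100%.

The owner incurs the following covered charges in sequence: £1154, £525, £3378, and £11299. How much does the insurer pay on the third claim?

£3040.20

#1 (£1154): £774 finishes the deductible; £380 goes to coinsurance; coinsurance £380 × 10% = £38. Owner pays £812; OOP now £812. Insurer: £1154 − £812 = £342.
#2 (£525): deductible met; 10% of £525 = £52.50. Owner pays £52.50; OOP now £864.50. Plan pays £525 − £52.50 = £472.50.
#3 (£3378): deductible already satisfied, so owner's share is 10% × £3378 = £337.80. Owner pays £337.80; OOP now £1202.30. Plan pays £3378 − £337.80 = £3040.20.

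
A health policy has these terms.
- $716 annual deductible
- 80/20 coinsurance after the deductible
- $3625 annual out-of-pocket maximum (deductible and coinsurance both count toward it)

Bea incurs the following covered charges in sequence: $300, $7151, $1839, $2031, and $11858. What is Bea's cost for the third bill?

#1 ($300): all of it applies to the deductible. Patient pays $300; OOP now $300.
#2 ($7151): $416 finishes the deductible; $6735 goes to coinsurance; coinsurance $6735 × 20% = $1347. Cost to patient: $1763. OOP to date $2063.
#3 ($1839): deductible met; 20% of $1839 = $367.80. Patient owes $367.80 (running OOP $2430.80).

$367.80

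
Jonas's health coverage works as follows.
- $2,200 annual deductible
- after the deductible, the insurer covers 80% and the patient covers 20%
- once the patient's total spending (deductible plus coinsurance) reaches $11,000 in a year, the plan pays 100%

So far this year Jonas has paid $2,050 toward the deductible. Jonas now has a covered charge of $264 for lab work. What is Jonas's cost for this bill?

$172.80

Remaining deductible: $2,200 − $2,050 = $150.
That leaves $264 − $150 = $114 for coinsurance.
Coinsurance: $114 × 20% = $22.80.
That puts the patient's cost at $150 + $22.80 = $172.80 before any cap.
Total out-of-pocket so far would be $2,050 + $172.80 = $2,222.80, below the $11,000 cap — no reduction.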